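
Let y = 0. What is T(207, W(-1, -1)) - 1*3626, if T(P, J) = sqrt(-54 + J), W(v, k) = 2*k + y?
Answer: -3626 + 2*I*sqrt(14) ≈ -3626.0 + 7.4833*I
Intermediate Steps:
W(v, k) = 2*k (W(v, k) = 2*k + 0 = 2*k)
T(207, W(-1, -1)) - 1*3626 = sqrt(-54 + 2*(-1)) - 1*3626 = sqrt(-54 - 2) - 3626 = sqrt(-56) - 3626 = 2*I*sqrt(14) - 3626 = -3626 + 2*I*sqrt(14)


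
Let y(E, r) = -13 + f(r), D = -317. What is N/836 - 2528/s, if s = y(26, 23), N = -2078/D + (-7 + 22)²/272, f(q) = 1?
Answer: 45558532471/216249792 ≈ 210.68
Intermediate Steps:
y(E, r) = -12 (y(E, r) = -13 + 1 = -12)
N = 636541/86224 (N = -2078/(-317) + (-7 + 22)²/272 = -2078*(-1/317) + 15²*(1/272) = 2078/317 + 225*(1/272) = 2078/317 + 225/272 = 636541/86224 ≈ 7.3824)
s = -12
N/836 - 2528/s = (636541/86224)/836 - 2528/(-12) = (636541/86224)*(1/836) - 2528*(-1/12) = 636541/72083264 + 632/3 = 45558532471/216249792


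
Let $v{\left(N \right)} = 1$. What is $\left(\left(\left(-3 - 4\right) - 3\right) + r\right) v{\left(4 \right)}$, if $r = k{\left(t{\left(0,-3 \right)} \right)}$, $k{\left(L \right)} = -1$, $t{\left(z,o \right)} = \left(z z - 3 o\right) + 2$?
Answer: $-11$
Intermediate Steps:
$t{\left(z,o \right)} = 2 + z^{2} - 3 o$ ($t{\left(z,o \right)} = \left(z^{2} - 3 o\right) + 2 = 2 + z^{2} - 3 o$)
$r = -1$
$\left(\left(\left(-3 - 4\right) - 3\right) + r\right) v{\left(4 \right)} = \left(\left(\left(-3 - 4\right) - 3\right) - 1\right) 1 = \left(\left(-7 - 3\right) - 1\right) 1 = \left(-10 - 1\right) 1 = \left(-11\right) 1 = -11$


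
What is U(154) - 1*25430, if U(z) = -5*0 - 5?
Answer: -25435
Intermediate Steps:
U(z) = -5 (U(z) = 0 - 5 = -5)
U(154) - 1*25430 = -5 - 1*25430 = -5 - 25430 = -25435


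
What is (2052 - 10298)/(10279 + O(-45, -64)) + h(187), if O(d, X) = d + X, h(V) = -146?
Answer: -746533/5085 ≈ -146.81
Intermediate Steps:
O(d, X) = X + d
(2052 - 10298)/(10279 + O(-45, -64)) + h(187) = (2052 - 10298)/(10279 + (-64 - 45)) - 146 = -8246/(10279 - 109) - 146 = -8246/10170 - 146 = -8246*1/10170 - 146 = -4123/5085 - 146 = -746533/5085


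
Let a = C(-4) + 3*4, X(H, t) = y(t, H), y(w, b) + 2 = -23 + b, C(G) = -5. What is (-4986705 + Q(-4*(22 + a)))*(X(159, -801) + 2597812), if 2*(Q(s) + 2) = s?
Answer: -12955346184690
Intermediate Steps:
y(w, b) = -25 + b (y(w, b) = -2 + (-23 + b) = -25 + b)
X(H, t) = -25 + H
a = 7 (a = -5 + 3*4 = -5 + 12 = 7)
Q(s) = -2 + s/2
(-4986705 + Q(-4*(22 + a)))*(X(159, -801) + 2597812) = (-4986705 + (-2 + (-4*(22 + 7))/2))*((-25 + 159) + 2597812) = (-4986705 + (-2 + (-4*29)/2))*(134 + 2597812) = (-4986705 + (-2 + (½)*(-116)))*2597946 = (-4986705 + (-2 - 58))*2597946 = (-4986705 - 60)*2597946 = -4986765*2597946 = -12955346184690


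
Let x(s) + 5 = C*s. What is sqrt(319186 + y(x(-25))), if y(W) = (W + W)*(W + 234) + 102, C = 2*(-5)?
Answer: sqrt(553998) ≈ 744.31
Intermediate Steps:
C = -10
x(s) = -5 - 10*s
y(W) = 102 + 2*W*(234 + W) (y(W) = (2*W)*(234 + W) + 102 = 2*W*(234 + W) + 102 = 102 + 2*W*(234 + W))
sqrt(319186 + y(x(-25))) = sqrt(319186 + (102 + 2*(-5 - 10*(-25))**2 + 468*(-5 - 10*(-25)))) = sqrt(319186 + (102 + 2*(-5 + 250)**2 + 468*(-5 + 250))) = sqrt(319186 + (102 + 2*245**2 + 468*245)) = sqrt(319186 + (102 + 2*60025 + 114660)) = sqrt(319186 + (102 + 120050 + 114660)) = sqrt(319186 + 234812) = sqrt(553998)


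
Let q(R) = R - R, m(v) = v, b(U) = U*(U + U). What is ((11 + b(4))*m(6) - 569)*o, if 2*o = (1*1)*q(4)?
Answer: 0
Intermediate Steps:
b(U) = 2*U² (b(U) = U*(2*U) = 2*U²)
q(R) = 0
o = 0 (o = ((1*1)*0)/2 = (1*0)/2 = (½)*0 = 0)
((11 + b(4))*m(6) - 569)*o = ((11 + 2*4²)*6 - 569)*0 = ((11 + 2*16)*6 - 569)*0 = ((11 + 32)*6 - 569)*0 = (43*6 - 569)*0 = (258 - 569)*0 = -311*0 = 0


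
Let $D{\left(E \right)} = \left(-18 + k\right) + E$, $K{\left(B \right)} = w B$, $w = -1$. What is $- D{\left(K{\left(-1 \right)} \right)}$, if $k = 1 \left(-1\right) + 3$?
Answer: $15$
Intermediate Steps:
$k = 2$ ($k = -1 + 3 = 2$)
$K{\left(B \right)} = - B$
$D{\left(E \right)} = -16 + E$ ($D{\left(E \right)} = \left(-18 + 2\right) + E = -16 + E$)
$- D{\left(K{\left(-1 \right)} \right)} = - (-16 - -1) = - (-16 + 1) = \left(-1\right) \left(-15\right) = 15$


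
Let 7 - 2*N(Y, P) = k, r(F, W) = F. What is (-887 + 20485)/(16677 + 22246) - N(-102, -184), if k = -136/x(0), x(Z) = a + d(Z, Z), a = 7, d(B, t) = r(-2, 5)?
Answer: -6459853/389230 ≈ -16.596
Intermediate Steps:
d(B, t) = -2
x(Z) = 5 (x(Z) = 7 - 2 = 5)
k = -136/5 ≈ -27.200
N(Y, P) = 171/10 (N(Y, P) = 7/2 - ½*(-136/5) = 7/2 + 68/5 = 171/10)
(-887 + 20485)/(16677 + 22246) - N(-102, -184) = (-887 + 20485)/(16677 + 22246) - 1*171/10 = 19598/38923 - 171/10 = -6459853/389230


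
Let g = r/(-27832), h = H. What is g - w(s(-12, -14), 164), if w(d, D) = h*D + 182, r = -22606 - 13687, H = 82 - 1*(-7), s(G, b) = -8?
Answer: -411265003/27832 ≈ -14777.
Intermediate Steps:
H = 89 (H = 82 + 7 = 89)
h = 89
r = -36293
w(d, D) = 182 + 89*D (w(d, D) = 89*D + 182 = 182 + 89*D)
g = 36293/27832 (g = -36293/(-27832) = -36293*(-1/27832) = 36293/27832 ≈ 1.3040)
g - w(s(-12, -14), 164) = 36293/27832 - (182 + 89*164) = 36293/27832 - (182 + 14596) = 36293/27832 - 1*14778 = 36293/27832 - 14778 = -411265003/27832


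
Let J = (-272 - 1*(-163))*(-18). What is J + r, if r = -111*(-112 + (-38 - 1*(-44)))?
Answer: 13728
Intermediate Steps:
r = 11766 (r = -111*(-112 + (-38 + 44)) = -111*(-112 + 6) = -111*(-106) = 11766)
J = 1962 (J = (-272 + 163)*(-18) = -109*(-18) = 1962)
J + r = 1962 + 11766 = 13728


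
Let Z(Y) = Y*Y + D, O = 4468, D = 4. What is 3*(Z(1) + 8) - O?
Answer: -4429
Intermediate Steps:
Z(Y) = 4 + Y² (Z(Y) = Y*Y + 4 = Y² + 4 = 4 + Y²)
3*(Z(1) + 8) - O = 3*((4 + 1²) + 8) - 1*4468 = 3*((4 + 1) + 8) - 4468 = 3*(5 + 8) - 4468 = 3*13 - 4468 = 39 - 4468 = -4429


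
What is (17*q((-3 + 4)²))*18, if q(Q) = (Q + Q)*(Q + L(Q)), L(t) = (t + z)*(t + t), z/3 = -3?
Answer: -9180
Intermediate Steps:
z = -9 (z = 3*(-3) = -9)
L(t) = 2*t*(-9 + t) (L(t) = (t - 9)*(t + t) = (-9 + t)*(2*t) = 2*t*(-9 + t))
q(Q) = 2*Q*(Q + 2*Q*(-9 + Q)) (q(Q) = (Q + Q)*(Q + 2*Q*(-9 + Q)) = (2*Q)*(Q + 2*Q*(-9 + Q)) = 2*Q*(Q + 2*Q*(-9 + Q)))
(17*q((-3 + 4)²))*18 = (17*(((-3 + 4)²)²*(-34 + 4*(-3 + 4)²)))*18 = (17*((1²)²*(-34 + 4*1²)))*18 = (17*(1²*(-34 + 4*1)))*18 = (17*(1*(-34 + 4)))*18 = (17*(1*(-30)))*18 = (17*(-30))*18 = -510*18 = -9180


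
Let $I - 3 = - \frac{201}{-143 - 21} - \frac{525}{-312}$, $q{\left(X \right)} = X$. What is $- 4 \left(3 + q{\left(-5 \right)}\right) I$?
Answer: $\frac{25193}{533} \approx 47.266$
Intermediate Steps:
$I = \frac{25193}{4264}$ ($I = 3 - \left(- \frac{175}{104} + \frac{201}{-143 - 21}\right) = 3 - \left(- \frac{175}{104} + \frac{201}{-164}\right) = 3 + \left(\left(-201\right) \left(- \frac{1}{164}\right) + \frac{175}{104}\right) = 3 + \left(\frac{201}{164} + \frac{175}{104}\right) = 3 + \frac{12401}{4264} = \frac{25193}{4264} \approx 5.9083$)
$- 4 \left(3 + q{\left(-5 \right)}\right) I = - 4 \left(3 - 5\right) \frac{25193}{4264} = \left(-4\right) \left(-2\right) \frac{25193}{4264} = 8 \cdot \frac{25193}{4264} = \frac{25193}{533}$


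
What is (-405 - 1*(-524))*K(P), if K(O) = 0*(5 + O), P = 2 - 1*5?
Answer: 0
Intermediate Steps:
P = -3 (P = 2 - 5 = -3)
K(O) = 0
(-405 - 1*(-524))*K(P) = (-405 - 1*(-524))*0 = (-405 + 524)*0 = 119*0 = 0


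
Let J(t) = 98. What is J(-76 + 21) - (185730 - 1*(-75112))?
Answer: -260744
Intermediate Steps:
J(-76 + 21) - (185730 - 1*(-75112)) = 98 - (185730 - 1*(-75112)) = 98 - (185730 + 75112) = 98 - 1*260842 = 98 - 260842 = -260744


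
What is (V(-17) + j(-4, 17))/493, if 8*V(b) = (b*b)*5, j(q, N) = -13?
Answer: 1341/3944 ≈ 0.34001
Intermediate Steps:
V(b) = 5*b²/8 (V(b) = ((b*b)*5)/8 = (b²*5)/8 = (5*b²)/8 = 5*b²/8)
(V(-17) + j(-4, 17))/493 = ((5/8)*(-17)² - 13)/493 = ((5/8)*289 - 13)/493 = (1445/8 - 13)/493 = (1/493)*(1341/8) = 1341/3944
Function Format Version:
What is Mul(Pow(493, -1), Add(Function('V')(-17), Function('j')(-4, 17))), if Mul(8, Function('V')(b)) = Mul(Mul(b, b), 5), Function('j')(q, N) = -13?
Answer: Rational(1341, 3944) ≈ 0.34001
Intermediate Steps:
Function('V')(b) = Mul(Rational(5, 8), Pow(b, 2)) (Function('V')(b) = Mul(Rational(1, 8), Mul(Mul(b, b), 5)) = Mul(Rational(1, 8), Mul(Pow(b, 2), 5)) = Mul(Rational(1, 8), Mul(5, Pow(b, 2))) = Mul(Rational(5, 8), Pow(b, 2)))
Mul(Pow(493, -1), Add(Function('V')(-17), Function('j')(-4, 17))) = Mul(Pow(493, -1), Add(Mul(Rational(5, 8), Pow(-17, 2)), -13)) = Mul(Rational(1, 493), Add(Mul(Rational(5, 8), 289), -13)) = Mul(Rational(1, 493), Add(Rational(1445, 8), -13)) = Mul(Rational(1, 493), Rational(1341, 8)) = Rational(1341, 3944)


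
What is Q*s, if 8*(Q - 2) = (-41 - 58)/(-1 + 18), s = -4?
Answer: -173/34 ≈ -5.0882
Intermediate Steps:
Q = 173/136 (Q = 2 + ((-41 - 58)/(-1 + 18))/8 = 2 + (-99/17)/8 = 2 + (-99*1/17)/8 = 2 + (⅛)*(-99/17) = 2 - 99/136 = 173/136 ≈ 1.2721)
Q*s = (173/136)*(-4) = -173/34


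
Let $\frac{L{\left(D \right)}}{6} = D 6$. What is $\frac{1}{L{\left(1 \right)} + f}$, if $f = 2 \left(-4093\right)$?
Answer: $- \frac{1}{8150} \approx -0.0001227$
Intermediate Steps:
$f = -8186$
$L{\left(D \right)} = 36 D$ ($L{\left(D \right)} = 6 D 6 = 6 \cdot 6 D = 36 D$)
$\frac{1}{L{\left(1 \right)} + f} = \frac{1}{36 \cdot 1 - 8186} = \frac{1}{36 - 8186} = \frac{1}{-8150} = - \frac{1}{8150}$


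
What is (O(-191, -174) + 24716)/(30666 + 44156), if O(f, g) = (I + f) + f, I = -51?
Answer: 24283/74822 ≈ 0.32454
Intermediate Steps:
O(f, g) = -51 + 2*f (O(f, g) = (-51 + f) + f = -51 + 2*f)
(O(-191, -174) + 24716)/(30666 + 44156) = ((-51 + 2*(-191)) + 24716)/(30666 + 44156) = ((-51 - 382) + 24716)/74822 = (-433 + 24716)*(1/74822) = 24283*(1/74822) = 24283/74822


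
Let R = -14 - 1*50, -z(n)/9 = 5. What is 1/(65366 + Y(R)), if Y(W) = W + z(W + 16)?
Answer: 1/65257 ≈ 1.5324e-5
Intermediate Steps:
z(n) = -45 (z(n) = -9*5 = -45)
R = -64 (R = -14 - 50 = -64)
Y(W) = -45 + W (Y(W) = W - 45 = -45 + W)
1/(65366 + Y(R)) = 1/(65366 + (-45 - 64)) = 1/(65366 - 109) = 1/65257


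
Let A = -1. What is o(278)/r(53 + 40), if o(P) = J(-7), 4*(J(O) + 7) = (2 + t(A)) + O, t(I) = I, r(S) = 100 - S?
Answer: -17/14 ≈ -1.2143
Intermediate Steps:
J(O) = -27/4 + O/4 (J(O) = -7 + ((2 - 1) + O)/4 = -7 + (1 + O)/4 = -7 + (1/4 + O/4) = -27/4 + O/4)
o(P) = -17/2 (o(P) = -27/4 + (1/4)*(-7) = -27/4 - 7/4 = -17/2)
o(278)/r(53 + 40) = -17/(2*(100 - (53 + 40))) = -17/(2*(100 - 1*93)) = -17/(2*(100 - 93)) = -17/2/7 = -17/2*1/7 = -17/14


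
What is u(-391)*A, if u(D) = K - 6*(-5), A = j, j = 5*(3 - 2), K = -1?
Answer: 145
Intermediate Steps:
j = 5 (j = 5*1 = 5)
A = 5
u(D) = 29 (u(D) = -1 - 6*(-5) = -1 + 30 = 29)
u(-391)*A = 29*5 = 145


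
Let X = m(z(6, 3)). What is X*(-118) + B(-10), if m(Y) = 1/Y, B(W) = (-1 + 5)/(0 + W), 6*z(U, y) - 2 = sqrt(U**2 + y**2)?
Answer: 6998/205 - 2124*sqrt(5)/41 ≈ -81.703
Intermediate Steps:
z(U, y) = 1/3 + sqrt(U**2 + y**2)/6
B(W) = 4/W
m(Y) = 1/Y
X = 1/(1/3 + sqrt(5)/2) (X = 1/(1/3 + sqrt(6**2 + 3**2)/6) = 1/(1/3 + sqrt(36 + 9)/6) = 1/(1/3 + sqrt(45)/6) = 1/(1/3 + (3*sqrt(5))/6) = 1/(1/3 + sqrt(5)/2) ≈ 0.68901)
X*(-118) + B(-10) = (-12/41 + 18*sqrt(5)/41)*(-118) + 4/(-10) = (1416/41 - 2124*sqrt(5)/41) + 4*(-1/10) = (1416/41 - 2124*sqrt(5)/41) - 2/5 = 6998/205 - 2124*sqrt(5)/41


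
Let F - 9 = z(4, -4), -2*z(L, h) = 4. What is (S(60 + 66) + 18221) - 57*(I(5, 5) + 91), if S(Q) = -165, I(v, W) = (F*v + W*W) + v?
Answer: 9164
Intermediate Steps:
z(L, h) = -2 (z(L, h) = -½*4 = -2)
F = 7 (F = 9 - 2 = 7)
I(v, W) = W² + 8*v (I(v, W) = (7*v + W*W) + v = (7*v + W²) + v = (W² + 7*v) + v = W² + 8*v)
(S(60 + 66) + 18221) - 57*(I(5, 5) + 91) = (-165 + 18221) - 57*((5² + 8*5) + 91) = 18056 - 57*((25 + 40) + 91) = 18056 - 57*(65 + 91) = 18056 - 57*156 = 18056 - 8892 = 9164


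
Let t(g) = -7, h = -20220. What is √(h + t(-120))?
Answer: I*√20227 ≈ 142.22*I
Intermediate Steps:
√(h + t(-120)) = √(-20220 - 7) = √(-20227) = I*√20227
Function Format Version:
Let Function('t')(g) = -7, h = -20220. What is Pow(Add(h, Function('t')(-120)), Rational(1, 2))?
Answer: Mul(I, Pow(20227, Rational(1, 2))) ≈ Mul(142.22, I)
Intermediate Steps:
Pow(Add(h, Function('t')(-120)), Rational(1, 2)) = Pow(Add(-20220, -7), Rational(1, 2)) = Pow(-20227, Rational(1, 2)) = Mul(I, Pow(20227, Rational(1, 2)))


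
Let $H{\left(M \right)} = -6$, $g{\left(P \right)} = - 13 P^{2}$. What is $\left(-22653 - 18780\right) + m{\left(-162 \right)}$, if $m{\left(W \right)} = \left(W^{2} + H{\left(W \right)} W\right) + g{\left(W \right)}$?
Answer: $-355389$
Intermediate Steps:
$m{\left(W \right)} = - 12 W^{2} - 6 W$ ($m{\left(W \right)} = \left(W^{2} - 6 W\right) - 13 W^{2} = - 12 W^{2} - 6 W$)
$\left(-22653 - 18780\right) + m{\left(-162 \right)} = \left(-22653 - 18780\right) + 6 \left(-162\right) \left(-1 - -324\right) = -41433 + 6 \left(-162\right) \left(-1 + 324\right) = -41433 + 6 \left(-162\right) 323 = -41433 - 313956 = -355389$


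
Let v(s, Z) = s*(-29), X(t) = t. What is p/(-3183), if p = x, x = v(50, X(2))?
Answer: 1450/3183 ≈ 0.45554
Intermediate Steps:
v(s, Z) = -29*s
x = -1450 (x = -29*50 = -1450)
p = -1450
p/(-3183) = -1450/(-3183) = -1450*(-1/3183) = 1450/3183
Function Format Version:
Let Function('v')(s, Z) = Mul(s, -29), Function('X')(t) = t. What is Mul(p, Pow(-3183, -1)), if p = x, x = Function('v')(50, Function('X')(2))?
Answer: Rational(1450, 3183) ≈ 0.45554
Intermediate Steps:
Function('v')(s, Z) = Mul(-29, s)
x = -1450 (x = Mul(-29, 50) = -1450)
p = -1450
Mul(p, Pow(-3183, -1)) = Mul(-1450, Pow(-3183, -1)) = Mul(-1450, Rational(-1, 3183)) = Rational(1450, 3183)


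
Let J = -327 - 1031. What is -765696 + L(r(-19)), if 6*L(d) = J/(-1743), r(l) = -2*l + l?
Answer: -571974815/747 ≈ -7.6570e+5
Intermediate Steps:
r(l) = -l
J = -1358
L(d) = 97/747 (L(d) = (-1358/(-1743))/6 = (-1358*(-1/1743))/6 = (1/6)*(194/249) = 97/747)
-765696 + L(r(-19)) = -765696 + 97/747 = -571974815/747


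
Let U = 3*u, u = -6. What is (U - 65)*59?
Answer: -4897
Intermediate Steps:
U = -18 (U = 3*(-6) = -18)
(U - 65)*59 = (-18 - 65)*59 = -83*59 = -4897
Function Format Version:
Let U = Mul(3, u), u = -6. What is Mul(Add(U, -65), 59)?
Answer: -4897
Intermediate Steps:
U = -18 (U = Mul(3, -6) = -18)
Mul(Add(U, -65), 59) = Mul(Add(-18, -65), 59) = Mul(-83, 59) = -4897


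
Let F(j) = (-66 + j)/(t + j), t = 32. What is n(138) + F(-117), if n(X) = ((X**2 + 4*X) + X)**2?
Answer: 33101614443/85 ≈ 3.8943e+8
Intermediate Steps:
F(j) = (-66 + j)/(32 + j)
n(X) = (X**2 + 5*X)**2
n(138) + F(-117) = 138**2*(5 + 138)**2 + (-66 - 117)/(32 - 117) = 19044*143**2 - 183/(-85) = 19044*20449 - 1/85*(-183) = 389430756 + 183/85 = 33101614443/85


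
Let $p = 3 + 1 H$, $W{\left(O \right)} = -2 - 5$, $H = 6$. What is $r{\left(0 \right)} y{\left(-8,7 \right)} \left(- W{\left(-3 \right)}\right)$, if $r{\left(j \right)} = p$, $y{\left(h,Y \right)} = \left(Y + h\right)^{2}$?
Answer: $63$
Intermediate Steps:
$W{\left(O \right)} = -7$
$p = 9$ ($p = 3 + 1 \cdot 6 = 3 + 6 = 9$)
$r{\left(j \right)} = 9$
$r{\left(0 \right)} y{\left(-8,7 \right)} \left(- W{\left(-3 \right)}\right) = 9 \left(7 - 8\right)^{2} \left(\left(-1\right) \left(-7\right)\right) = 9 \left(-1\right)^{2} \cdot 7 = 9 \cdot 1 \cdot 7 = 9 \cdot 7 = 63$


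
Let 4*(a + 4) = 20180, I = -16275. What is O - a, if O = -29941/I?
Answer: -82012334/16275 ≈ -5039.2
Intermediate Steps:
a = 5041 (a = -4 + (1/4)*20180 = -4 + 5045 = 5041)
O = 29941/16275 (O = -29941/(-16275) = -29941*(-1/16275) = 29941/16275 ≈ 1.8397)
O - a = 29941/16275 - 1*5041 = 29941/16275 - 5041 = -82012334/16275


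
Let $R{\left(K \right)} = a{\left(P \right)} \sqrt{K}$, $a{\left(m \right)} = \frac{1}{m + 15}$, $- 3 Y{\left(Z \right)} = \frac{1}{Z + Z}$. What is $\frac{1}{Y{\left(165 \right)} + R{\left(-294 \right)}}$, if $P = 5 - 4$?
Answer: $- \frac{31680}{36018707} - \frac{13721400 i \sqrt{6}}{36018707} \approx -0.00087954 - 0.93314 i$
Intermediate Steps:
$Y{\left(Z \right)} = - \frac{1}{6 Z}$ ($Y{\left(Z \right)} = - \frac{1}{3 \left(Z + Z\right)} = - \frac{1}{3 \cdot 2 Z} = - \frac{\frac{1}{2} \frac{1}{Z}}{3} = - \frac{1}{6 Z}$)
$P = 1$
$a{\left(m \right)} = \frac{1}{15 + m}$
$R{\left(K \right)} = \frac{\sqrt{K}}{16}$ ($R{\left(K \right)} = \frac{\sqrt{K}}{15 + 1} = \frac{\sqrt{K}}{16}$)
$\frac{1}{Y{\left(165 \right)} + R{\left(-294 \right)}} = \frac{1}{- \frac{1}{6 \cdot 165} + \frac{\sqrt{-294}}{16}} = \frac{1}{\left(- \frac{1}{6}\right) \frac{1}{165} + \frac{7 i \sqrt{6}}{16}} = \frac{1}{- \frac{1}{990} + \frac{7 i \sqrt{6}}{16}}$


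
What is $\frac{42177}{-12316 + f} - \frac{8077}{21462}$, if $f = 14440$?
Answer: $\frac{16445319}{844172} \approx 19.481$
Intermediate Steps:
$\frac{42177}{-12316 + f} - \frac{8077}{21462} = \frac{42177}{-12316 + 14440} - \frac{8077}{21462} = \frac{42177}{2124} - \frac{8077}{21462} = 42177 \cdot \frac{1}{2124} - \frac{8077}{21462} = \frac{14059}{708} - \frac{8077}{21462} = \frac{16445319}{844172}$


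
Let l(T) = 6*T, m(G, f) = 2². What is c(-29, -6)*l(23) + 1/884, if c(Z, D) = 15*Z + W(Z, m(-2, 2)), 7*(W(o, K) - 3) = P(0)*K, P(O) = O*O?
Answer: -52700543/884 ≈ -59616.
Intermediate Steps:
m(G, f) = 4
P(O) = O²
W(o, K) = 3 (W(o, K) = 3 + (0²*K)/7 = 3 + (0*K)/7 = 3 + (⅐)*0 = 3 + 0 = 3)
c(Z, D) = 3 + 15*Z (c(Z, D) = 15*Z + 3 = 3 + 15*Z)
c(-29, -6)*l(23) + 1/884 = (3 + 15*(-29))*(6*23) + 1/884 = (3 - 435)*138 + 1/884 = -432*138 + 1/884 = -59616 + 1/884 = -52700543/884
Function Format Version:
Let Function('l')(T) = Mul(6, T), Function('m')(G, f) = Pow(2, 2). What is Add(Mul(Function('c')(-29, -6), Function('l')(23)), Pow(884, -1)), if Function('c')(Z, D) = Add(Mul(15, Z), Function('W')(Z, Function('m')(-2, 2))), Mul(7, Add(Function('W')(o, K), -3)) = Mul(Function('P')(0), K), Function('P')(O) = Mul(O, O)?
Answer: Rational(-52700543, 884) ≈ -59616.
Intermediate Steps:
Function('m')(G, f) = 4
Function('P')(O) = Pow(O, 2)
Function('W')(o, K) = 3 (Function('W')(o, K) = Add(3, Mul(Rational(1, 7), Mul(Pow(0, 2), K))) = Add(3, Mul(Rational(1, 7), Mul(0, K))) = Add(3, Mul(Rational(1, 7), 0)) = Add(3, 0) = 3)
Function('c')(Z, D) = Add(3, Mul(15, Z)) (Function('c')(Z, D) = Add(Mul(15, Z), 3) = Add(3, Mul(15, Z)))
Add(Mul(Function('c')(-29, -6), Function('l')(23)), Pow(884, -1)) = Add(Mul(Add(3, Mul(15, -29)), Mul(6, 23)), Pow(884, -1)) = Add(Mul(Add(3, -435), 138), Rational(1, 884)) = Add(Mul(-432, 138), Rational(1, 884)) = Add(-59616, Rational(1, 884)) = Rational(-52700543, 884)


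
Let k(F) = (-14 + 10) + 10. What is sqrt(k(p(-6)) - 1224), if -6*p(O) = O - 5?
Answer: I*sqrt(1218) ≈ 34.9*I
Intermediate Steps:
p(O) = 5/6 - O/6 (p(O) = -(O - 5)/6 = -(-5 + O)/6 = 5/6 - O/6)
k(F) = 6 (k(F) = -4 + 10 = 6)
sqrt(k(p(-6)) - 1224) = sqrt(6 - 1224) = sqrt(-1218) = I*sqrt(1218)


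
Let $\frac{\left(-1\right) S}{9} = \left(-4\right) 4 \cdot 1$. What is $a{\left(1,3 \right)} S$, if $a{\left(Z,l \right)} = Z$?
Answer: $144$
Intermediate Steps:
$S = 144$ ($S = - 9 \left(-4\right) 4 \cdot 1 = - 9 \left(\left(-16\right) 1\right) = \left(-9\right) \left(-16\right) = 144$)
$a{\left(1,3 \right)} S = 1 \cdot 144 = 144$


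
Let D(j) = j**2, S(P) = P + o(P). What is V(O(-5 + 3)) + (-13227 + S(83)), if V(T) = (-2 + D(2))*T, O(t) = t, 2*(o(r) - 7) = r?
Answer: -26199/2 ≈ -13100.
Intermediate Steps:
o(r) = 7 + r/2
S(P) = 7 + 3*P/2 (S(P) = P + (7 + P/2) = 7 + 3*P/2)
V(T) = 2*T (V(T) = (-2 + 2**2)*T = (-2 + 4)*T = 2*T)
V(O(-5 + 3)) + (-13227 + S(83)) = 2*(-5 + 3) + (-13227 + (7 + (3/2)*83)) = 2*(-2) + (-13227 + (7 + 249/2)) = -4 + (-13227 + 263/2) = -4 - 26191/2 = -26199/2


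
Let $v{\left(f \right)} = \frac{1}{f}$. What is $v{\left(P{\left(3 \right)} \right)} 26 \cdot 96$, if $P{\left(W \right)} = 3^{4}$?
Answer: $\frac{832}{27} \approx 30.815$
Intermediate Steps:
$P{\left(W \right)} = 81$
$v{\left(P{\left(3 \right)} \right)} 26 \cdot 96 = \frac{1}{81} \cdot 26 \cdot 96 = \frac{26}{81} \cdot 96 = \frac{832}{27}$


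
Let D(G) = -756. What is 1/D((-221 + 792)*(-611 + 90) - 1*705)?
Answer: -1/756 ≈ -0.0013228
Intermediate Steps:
1/D((-221 + 792)*(-611 + 90) - 1*705) = 1/(-756) = -1/756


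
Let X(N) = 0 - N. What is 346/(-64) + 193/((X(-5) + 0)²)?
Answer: 1851/800 ≈ 2.3138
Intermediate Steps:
X(N) = -N
346/(-64) + 193/((X(-5) + 0)²) = 346/(-64) + 193/((-1*(-5) + 0)²) = 346*(-1/64) + 193/((5 + 0)²) = -173/32 + 193/(5²) = -173/32 + 193/25 = 1851/800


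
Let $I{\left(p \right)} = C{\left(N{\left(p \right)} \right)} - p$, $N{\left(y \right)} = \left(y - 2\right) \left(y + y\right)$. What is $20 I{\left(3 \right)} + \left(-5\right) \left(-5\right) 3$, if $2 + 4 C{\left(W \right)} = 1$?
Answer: $10$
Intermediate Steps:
$N{\left(y \right)} = 2 y \left(-2 + y\right)$ ($N{\left(y \right)} = \left(-2 + y\right) 2 y = 2 y \left(-2 + y\right)$)
$C{\left(W \right)} = - \frac{1}{4}$ ($C{\left(W \right)} = - \frac{1}{2} + \frac{1}{4} \cdot 1 = - \frac{1}{2} + \frac{1}{4} = - \frac{1}{4}$)
$I{\left(p \right)} = - \frac{1}{4} - p$
$20 I{\left(3 \right)} + \left(-5\right) \left(-5\right) 3 = 20 \left(- \frac{1}{4} - 3\right) + \left(-5\right) \left(-5\right) 3 = 20 \left(- \frac{1}{4} - 3\right) + 25 \cdot 3 = 20 \left(- \frac{13}{4}\right) + 75 = -65 + 75 = 10$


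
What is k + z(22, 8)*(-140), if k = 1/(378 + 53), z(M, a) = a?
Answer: -482719/431 ≈ -1120.0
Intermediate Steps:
k = 1/431 ≈ 0.0023202
k + z(22, 8)*(-140) = 1/431 + 8*(-140) = 1/431 - 1120 = -482719/431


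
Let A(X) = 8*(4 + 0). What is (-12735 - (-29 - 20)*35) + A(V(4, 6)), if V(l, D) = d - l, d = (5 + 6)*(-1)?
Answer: -10988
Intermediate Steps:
d = -11 (d = 11*(-1) = -11)
V(l, D) = -11 - l
A(X) = 32 (A(X) = 8*4 = 32)
(-12735 - (-29 - 20)*35) + A(V(4, 6)) = (-12735 - (-29 - 20)*35) + 32 = (-12735 - (-49)*35) + 32 = (-12735 - 1*(-1715)) + 32 = (-12735 + 1715) + 32 = -11020 + 32 = -10988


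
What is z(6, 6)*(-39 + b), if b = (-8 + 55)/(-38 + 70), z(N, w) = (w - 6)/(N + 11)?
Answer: 0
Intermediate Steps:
z(N, w) = (-6 + w)/(11 + N)
b = 47/32 ≈ 1.4688
z(6, 6)*(-39 + b) = ((-6 + 6)/(11 + 6))*(-39 + 47/32) = (0/17)*(-1201/32) = ((1/17)*0)*(-1201/32) = 0*(-1201/32) = 0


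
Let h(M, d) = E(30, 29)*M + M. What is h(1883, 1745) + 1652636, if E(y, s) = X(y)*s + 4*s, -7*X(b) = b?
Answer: 1638917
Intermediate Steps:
X(b) = -b/7
E(y, s) = 4*s - s*y/7 (E(y, s) = (-y/7)*s + 4*s = -s*y/7 + 4*s = 4*s - s*y/7)
h(M, d) = -51*M/7 (h(M, d) = ((⅐)*29*(28 - 1*30))*M + M = ((⅐)*29*(28 - 30))*M + M = ((⅐)*29*(-2))*M + M = -58*M/7 + M = -51*M/7)
h(1883, 1745) + 1652636 = -51/7*1883 + 1652636 = -13719 + 1652636 = 1638917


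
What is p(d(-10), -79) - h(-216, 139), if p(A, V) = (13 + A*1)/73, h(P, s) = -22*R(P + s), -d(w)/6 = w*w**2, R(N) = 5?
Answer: 14043/73 ≈ 192.37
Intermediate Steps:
d(w) = -6*w**3 (d(w) = -6*w*w**2 = -6*w**3)
h(P, s) = -110 (h(P, s) = -22*5 = -110)
p(A, V) = 13/73 + A/73 (p(A, V) = (13 + A)*(1/73) = 13/73 + A/73)
p(d(-10), -79) - h(-216, 139) = (13/73 + (-6*(-10)**3)/73) - 1*(-110) = (13/73 + (-6*(-1000))/73) + 110 = (13/73 + (1/73)*6000) + 110 = (13/73 + 6000/73) + 110 = 6013/73 + 110 = 14043/73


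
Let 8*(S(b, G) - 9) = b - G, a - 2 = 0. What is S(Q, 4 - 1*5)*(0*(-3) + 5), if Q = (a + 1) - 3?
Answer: 365/8 ≈ 45.625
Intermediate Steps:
a = 2 (a = 2 + 0 = 2)
Q = 0 (Q = (2 + 1) - 3 = 3 - 3 = 0)
S(b, G) = 9 - G/8 + b/8 (S(b, G) = 9 + (b - G)/8 = 9 + (-G/8 + b/8) = 9 - G/8 + b/8)
S(Q, 4 - 1*5)*(0*(-3) + 5) = (9 - (4 - 1*5)/8 + (1/8)*0)*(0*(-3) + 5) = (9 - (4 - 5)/8 + 0)*(0 + 5) = (9 - 1/8*(-1) + 0)*5 = (9 + 1/8 + 0)*5 = (73/8)*5 = 365/8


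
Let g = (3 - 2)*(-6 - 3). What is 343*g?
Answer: -3087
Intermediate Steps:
g = -9 (g = 1*(-9) = -9)
343*g = 343*(-9) = -3087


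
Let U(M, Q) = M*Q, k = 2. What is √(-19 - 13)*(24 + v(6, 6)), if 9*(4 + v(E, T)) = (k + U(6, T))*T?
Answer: 544*I*√2/3 ≈ 256.44*I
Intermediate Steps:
v(E, T) = -4 + T*(2 + 6*T)/9 (v(E, T) = -4 + ((2 + 6*T)*T)/9 = -4 + (T*(2 + 6*T))/9 = -4 + T*(2 + 6*T)/9)
√(-19 - 13)*(24 + v(6, 6)) = √(-19 - 13)*(24 + (-4 + (⅔)*6² + (2/9)*6)) = √(-32)*(24 + (-4 + (⅔)*36 + 4/3)) = (4*I*√2)*(24 + (-4 + 24 + 4/3)) = (4*I*√2)*(24 + 64/3) = (4*I*√2)*(136/3) = 544*I*√2/3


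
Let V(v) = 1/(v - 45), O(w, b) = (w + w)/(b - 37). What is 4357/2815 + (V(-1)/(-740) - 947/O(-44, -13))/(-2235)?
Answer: 842681477317/471159724200 ≈ 1.7885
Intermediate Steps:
O(w, b) = 2*w/(-37 + b) (O(w, b) = (2*w)/(-37 + b) = 2*w/(-37 + b))
V(v) = 1/(-45 + v)
4357/2815 + (V(-1)/(-740) - 947/O(-44, -13))/(-2235) = 4357/2815 + (1/(-45 - 1*(-740)) - 947/(2*(-44)/(-37 - 13)))/(-2235) = 4357*(1/2815) + (-1/740/(-46) - 947/(2*(-44)/(-50)))*(-1/2235) = 4357/2815 + (-1/46*(-1/740) - 947/(2*(-44)*(-1/50)))*(-1/2235) = 4357/2815 + (1/34040 - 947/44/25)*(-1/2235) = 4357/2815 + (1/34040 - 947*25/44)*(-1/2235) = 4357/2815 + (1/34040 - 23675/44)*(-1/2235) = 4357/2815 - 201474239/374440*(-1/2235) = 4357/2815 + 201474239/836873400 = 842681477317/471159724200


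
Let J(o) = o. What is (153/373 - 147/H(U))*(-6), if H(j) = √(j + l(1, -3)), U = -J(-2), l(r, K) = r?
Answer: -918/373 + 294*√3 ≈ 506.76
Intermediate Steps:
U = 2 (U = -1*(-2) = 2)
H(j) = √(1 + j) (H(j) = √(j + 1) = √(1 + j))
(153/373 - 147/H(U))*(-6) = (153/373 - 147/√(1 + 2))*(-6) = (153*(1/373) - 147*√3/3)*(-6) = (153/373 - 49*√3)*(-6) = -918/373 + 294*√3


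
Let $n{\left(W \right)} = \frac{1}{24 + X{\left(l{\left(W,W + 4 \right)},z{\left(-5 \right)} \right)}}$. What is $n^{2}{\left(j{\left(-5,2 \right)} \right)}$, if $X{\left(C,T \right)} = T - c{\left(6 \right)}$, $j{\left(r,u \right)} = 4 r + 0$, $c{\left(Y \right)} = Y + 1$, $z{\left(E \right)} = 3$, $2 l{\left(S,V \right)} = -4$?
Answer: $\frac{1}{400} \approx 0.0025$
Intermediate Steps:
$l{\left(S,V \right)} = -2$ ($l{\left(S,V \right)} = \frac{1}{2} \left(-4\right) = -2$)
$c{\left(Y \right)} = 1 + Y$
$j{\left(r,u \right)} = 4 r$
$X{\left(C,T \right)} = -7 + T$ ($X{\left(C,T \right)} = T - \left(1 + 6\right) = T - 7 = -7 + T$)
$n{\left(W \right)} = \frac{1}{20}$ ($n{\left(W \right)} = \frac{1}{24 + \left(-7 + 3\right)} = \frac{1}{24 - 4} = \frac{1}{20}$)
$n^{2}{\left(j{\left(-5,2 \right)} \right)} = \left(\frac{1}{20}\right)^{2} = \frac{1}{400}$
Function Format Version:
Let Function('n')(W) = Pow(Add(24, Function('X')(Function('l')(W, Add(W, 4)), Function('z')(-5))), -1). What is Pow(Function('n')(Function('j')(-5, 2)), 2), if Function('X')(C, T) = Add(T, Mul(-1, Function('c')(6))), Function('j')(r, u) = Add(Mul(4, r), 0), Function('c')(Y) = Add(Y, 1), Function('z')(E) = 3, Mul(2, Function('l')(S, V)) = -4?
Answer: Rational(1, 400) ≈ 0.0025000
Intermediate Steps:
Function('l')(S, V) = -2 (Function('l')(S, V) = Mul(Rational(1, 2), -4) = -2)
Function('c')(Y) = Add(1, Y)
Function('j')(r, u) = Mul(4, r)
Function('X')(C, T) = Add(-7, T) (Function('X')(C, T) = Add(T, Mul(-1, Add(1, 6))) = Add(T, Mul(-1, 7)) = Add(T, -7) = Add(-7, T))
Function('n')(W) = Rational(1, 20) (Function('n')(W) = Pow(Add(24, Add(-7, 3)), -1) = Pow(Add(24, -4), -1) = Pow(20, -1) = Rational(1, 20))
Pow(Function('n')(Function('j')(-5, 2)), 2) = Pow(Rational(1, 20), 2) = Rational(1, 400)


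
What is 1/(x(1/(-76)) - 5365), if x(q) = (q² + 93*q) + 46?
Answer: -5776/30729611 ≈ -0.00018796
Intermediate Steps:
x(q) = 46 + q² + 93*q
1/(x(1/(-76)) - 5365) = 1/((46 + (1/(-76))² + 93/(-76)) - 5365) = 1/((46 + (-1/76)² + 93*(-1/76)) - 5365) = 1/((46 + 1/5776 - 93/76) - 5365) = 1/(258629/5776 - 5365) = 1/(-30729611/5776) = -5776/30729611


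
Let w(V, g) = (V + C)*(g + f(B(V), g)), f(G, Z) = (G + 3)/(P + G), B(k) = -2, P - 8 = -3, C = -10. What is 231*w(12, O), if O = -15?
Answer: -6776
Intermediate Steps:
P = 5 (P = 8 - 3 = 5)
f(G, Z) = (3 + G)/(5 + G) (f(G, Z) = (G + 3)/(5 + G) = (3 + G)/(5 + G))
w(V, g) = (-10 + V)*(⅓ + g) (w(V, g) = (V - 10)*(g + (3 - 2)/(5 - 2)) = (-10 + V)*(g + 1/3) = (-10 + V)*(g + (⅓)*1) = (-10 + V)*(g + ⅓) = (-10 + V)*(⅓ + g))
231*w(12, O) = 231*(-10/3 - 10*(-15) + (⅓)*12 + 12*(-15)) = 231*(-10/3 + 150 + 4 - 180) = 231*(-88/3) = -6776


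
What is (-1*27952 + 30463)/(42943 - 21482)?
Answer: 2511/21461 ≈ 0.11700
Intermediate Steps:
(-1*27952 + 30463)/(42943 - 21482) = (-27952 + 30463)/21461 = 2511*(1/21461) = 2511/21461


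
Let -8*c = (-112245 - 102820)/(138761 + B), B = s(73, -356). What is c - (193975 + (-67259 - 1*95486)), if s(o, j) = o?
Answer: -34686071495/1110672 ≈ -31230.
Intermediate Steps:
B = 73
c = 215065/1110672 (c = -(-112245 - 102820)/(8*(138761 + 73)) = -(-215065)/(8*138834) = -⅛*(-215065/138834) = 215065/1110672 ≈ 0.19363)
c - (193975 + (-67259 - 1*95486)) = 215065/1110672 - (193975 + (-67259 - 1*95486)) = 215065/1110672 - (193975 + (-67259 - 95486)) = 215065/1110672 - (193975 - 162745) = 215065/1110672 - 1*31230 = 215065/1110672 - 31230 = -34686071495/1110672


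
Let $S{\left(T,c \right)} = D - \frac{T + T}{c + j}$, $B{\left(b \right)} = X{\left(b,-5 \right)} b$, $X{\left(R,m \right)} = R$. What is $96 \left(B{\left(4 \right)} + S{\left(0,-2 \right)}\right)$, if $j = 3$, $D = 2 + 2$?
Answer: $1920$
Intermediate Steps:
$D = 4$
$B{\left(b \right)} = b^{2}$ ($B{\left(b \right)} = b b = b^{2}$)
$S{\left(T,c \right)} = 4 - \frac{2 T}{3 + c}$ ($S{\left(T,c \right)} = 4 - \frac{T + T}{c + 3} = 4 - \frac{2 T}{3 + c}$)
$96 \left(B{\left(4 \right)} + S{\left(0,-2 \right)}\right) = 96 \left(4^{2} + \frac{2 \left(6 - 0 + 2 \left(-2\right)\right)}{3 - 2}\right) = 96 \left(16 + \frac{2 \left(6 + 0 - 4\right)}{1}\right) = 96 \left(16 + 2 \cdot 1 \cdot 2\right) = 96 \left(16 + 4\right) = 96 \cdot 20 = 1920$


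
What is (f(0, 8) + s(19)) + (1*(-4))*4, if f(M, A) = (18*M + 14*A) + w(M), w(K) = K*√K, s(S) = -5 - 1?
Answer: 90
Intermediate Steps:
s(S) = -6
w(K) = K^(3/2)
f(M, A) = M^(3/2) + 14*A + 18*M (f(M, A) = (18*M + 14*A) + M^(3/2) = (14*A + 18*M) + M^(3/2) = M^(3/2) + 14*A + 18*M)
(f(0, 8) + s(19)) + (1*(-4))*4 = ((0^(3/2) + 14*8 + 18*0) - 6) + (1*(-4))*4 = ((0 + 112 + 0) - 6) - 4*4 = (112 - 6) - 16 = 106 - 16 = 90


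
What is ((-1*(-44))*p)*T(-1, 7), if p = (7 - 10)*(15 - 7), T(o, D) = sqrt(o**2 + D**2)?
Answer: -5280*sqrt(2) ≈ -7467.0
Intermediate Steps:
T(o, D) = sqrt(D**2 + o**2)
p = -24 (p = -3*8 = -24)
((-1*(-44))*p)*T(-1, 7) = (-1*(-44)*(-24))*sqrt(7**2 + (-1)**2) = (44*(-24))*sqrt(49 + 1) = -5280*sqrt(2)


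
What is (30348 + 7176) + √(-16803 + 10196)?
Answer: 37524 + I*√6607 ≈ 37524.0 + 81.283*I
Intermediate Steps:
(30348 + 7176) + √(-16803 + 10196) = 37524 + √(-6607) = 37524 + I*√6607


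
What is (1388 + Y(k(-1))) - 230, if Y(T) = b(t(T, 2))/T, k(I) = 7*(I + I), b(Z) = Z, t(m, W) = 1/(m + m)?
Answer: 453937/392 ≈ 1158.0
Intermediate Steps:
t(m, W) = 1/(2*m)
k(I) = 14*I (k(I) = 7*(2*I) = 14*I)
Y(T) = 1/(2*T²) (Y(T) = (1/(2*T))/T = 1/(2*T²))
(1388 + Y(k(-1))) - 230 = (1388 + 1/(2*(14*(-1))²)) - 230 = (1388 + (½)/(-14)²) - 230 = (1388 + (½)*(1/196)) - 230 = (1388 + 1/392) - 230 = 544097/392 - 230 = 453937/392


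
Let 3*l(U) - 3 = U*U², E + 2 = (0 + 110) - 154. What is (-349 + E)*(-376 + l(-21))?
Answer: 1367490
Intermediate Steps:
E = -46 (E = -2 + ((0 + 110) - 154) = -2 + (110 - 154) = -2 - 44 = -46)
l(U) = 1 + U³/3 (l(U) = 1 + (U*U²)/3 = 1 + U³/3)
(-349 + E)*(-376 + l(-21)) = (-349 - 46)*(-376 + (1 + (⅓)*(-21)³)) = -395*(-376 + (1 + (⅓)*(-9261))) = -395*(-376 + (1 - 3087)) = -395*(-376 - 3086) = -395*(-3462) = 1367490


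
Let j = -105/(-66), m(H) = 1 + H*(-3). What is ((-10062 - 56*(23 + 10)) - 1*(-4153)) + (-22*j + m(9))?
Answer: -7818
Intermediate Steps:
m(H) = 1 - 3*H
j = 35/22 (j = -105*(-1/66) = 35/22 ≈ 1.5909)
((-10062 - 56*(23 + 10)) - 1*(-4153)) + (-22*j + m(9)) = ((-10062 - 56*(23 + 10)) - 1*(-4153)) + (-22*35/22 + (1 - 3*9)) = ((-10062 - 56*33) + 4153) + (-35 + (1 - 27)) = ((-10062 - 1*1848) + 4153) + (-35 - 26) = ((-10062 - 1848) + 4153) - 61 = (-11910 + 4153) - 61 = -7757 - 61 = -7818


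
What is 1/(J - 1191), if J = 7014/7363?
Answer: -7363/8762319 ≈ -0.00084030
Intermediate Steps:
J = 7014/7363 (J = 7014*(1/7363) = 7014/7363 ≈ 0.95260)
1/(J - 1191) = 1/(7014/7363 - 1191) = 1/(-8762319/7363) = -7363/8762319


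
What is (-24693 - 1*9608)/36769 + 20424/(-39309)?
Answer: -699769355/481784207 ≈ -1.4525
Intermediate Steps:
(-24693 - 1*9608)/36769 + 20424/(-39309) = (-24693 - 9608)*(1/36769) + 20424*(-1/39309) = -34301*1/36769 - 6808/13103 = -34301/36769 - 6808/13103 = -699769355/481784207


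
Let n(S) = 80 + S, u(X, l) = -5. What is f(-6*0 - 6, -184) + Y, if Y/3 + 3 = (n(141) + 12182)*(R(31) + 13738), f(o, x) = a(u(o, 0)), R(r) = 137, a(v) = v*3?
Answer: 516274851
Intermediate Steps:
a(v) = 3*v
f(o, x) = -15 (f(o, x) = 3*(-5) = -15)
Y = 516274866 (Y = -9 + 3*(((80 + 141) + 12182)*(137 + 13738)) = -9 + 3*((221 + 12182)*13875) = -9 + 3*(12403*13875) = -9 + 3*172091625 = -9 + 516274875 = 516274866)
f(-6*0 - 6, -184) + Y = -15 + 516274866 = 516274851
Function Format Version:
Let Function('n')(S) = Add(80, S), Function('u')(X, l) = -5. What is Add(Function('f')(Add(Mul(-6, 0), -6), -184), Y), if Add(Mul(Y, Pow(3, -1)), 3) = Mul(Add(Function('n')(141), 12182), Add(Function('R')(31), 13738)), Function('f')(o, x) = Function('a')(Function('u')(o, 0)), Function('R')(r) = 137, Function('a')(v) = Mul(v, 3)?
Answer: 516274851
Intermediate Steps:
Function('a')(v) = Mul(3, v)
Function('f')(o, x) = -15 (Function('f')(o, x) = Mul(3, -5) = -15)
Y = 516274866 (Y = Add(-9, Mul(3, Mul(Add(Add(80, 141), 12182), Add(137, 13738)))) = Add(-9, Mul(3, Mul(Add(221, 12182), 13875))) = Add(-9, Mul(3, Mul(12403, 13875))) = Add(-9, Mul(3, 172091625)) = Add(-9, 516274875) = 516274866)
Add(Function('f')(Add(Mul(-6, 0), -6), -184), Y) = Add(-15, 516274866) = 516274851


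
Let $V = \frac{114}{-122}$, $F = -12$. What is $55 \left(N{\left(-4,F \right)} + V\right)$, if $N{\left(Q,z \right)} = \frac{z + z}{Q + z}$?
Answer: $\frac{3795}{122} \approx 31.107$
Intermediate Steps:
$N{\left(Q,z \right)} = \frac{2 z}{Q + z}$
$V = - \frac{57}{61}$ ($V = 114 \left(- \frac{1}{122}\right) = - \frac{57}{61} \approx -0.93443$)
$55 \left(N{\left(-4,F \right)} + V\right) = 55 \left(2 \left(-12\right) \frac{1}{-4 - 12} - \frac{57}{61}\right) = 55 \left(2 \left(-12\right) \frac{1}{-16} - \frac{57}{61}\right) = 55 \left(2 \left(-12\right) \left(- \frac{1}{16}\right) - \frac{57}{61}\right) = 55 \left(\frac{3}{2} - \frac{57}{61}\right) = 55 \cdot \frac{69}{122} = \frac{3795}{122}$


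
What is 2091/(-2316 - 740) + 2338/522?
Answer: 3026713/797616 ≈ 3.7947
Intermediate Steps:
2091/(-2316 - 740) + 2338/522 = 2091/(-3056) + 2338*(1/522) = 2091*(-1/3056) + 1169/261 = -2091/3056 + 1169/261 = 3026713/797616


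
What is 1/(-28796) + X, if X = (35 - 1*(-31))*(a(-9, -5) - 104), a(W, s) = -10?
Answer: -216661105/28796 ≈ -7524.0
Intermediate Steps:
X = -7524 (X = (35 - 1*(-31))*(-10 - 104) = (35 + 31)*(-114) = 66*(-114) = -7524)
1/(-28796) + X = 1/(-28796) - 7524 = -1/28796 - 7524 = -216661105/28796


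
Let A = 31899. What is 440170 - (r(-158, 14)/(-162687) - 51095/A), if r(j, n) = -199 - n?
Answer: 108775889493428/247121553 ≈ 4.4017e+5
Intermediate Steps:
440170 - (r(-158, 14)/(-162687) - 51095/A) = 440170 - ((-199 - 1*14)/(-162687) - 51095/31899) = 440170 - ((-199 - 14)*(-1/162687) - 51095*1/31899) = 440170 - (-213*(-1/162687) - 51095/31899) = 440170 - (71/54229 - 51095/31899) = 440170 - 1*(-395509418/247121553) = 440170 + 395509418/247121553 = 108775889493428/247121553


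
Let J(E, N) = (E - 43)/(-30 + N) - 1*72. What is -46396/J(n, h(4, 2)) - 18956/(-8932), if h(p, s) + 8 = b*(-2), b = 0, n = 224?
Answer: 564387121/930523 ≈ 606.53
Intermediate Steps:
h(p, s) = -8 (h(p, s) = -8 + 0*(-2) = -8 + 0 = -8)
J(E, N) = -72 + (-43 + E)/(-30 + N) (J(E, N) = (-43 + E)/(-30 + N) - 72 = -72 + (-43 + E)/(-30 + N))
-46396/J(n, h(4, 2)) - 18956/(-8932) = -46396*(-30 - 8)/(2117 + 224 - 72*(-8)) - 18956/(-8932) = -46396*(-38/(2117 + 224 + 576)) - 18956*(-1/8932) = -46396/((-1/38*2917)) + 677/319 = -46396/(-2917/38) + 677/319 = -46396*(-38/2917) + 677/319 = 1763048/2917 + 677/319 = 564387121/930523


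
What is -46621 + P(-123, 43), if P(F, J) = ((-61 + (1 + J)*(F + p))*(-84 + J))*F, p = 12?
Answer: -24984256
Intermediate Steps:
P(F, J) = F*(-84 + J)*(-61 + (1 + J)*(12 + F)) (P(F, J) = ((-61 + (1 + J)*(F + 12))*(-84 + J))*F = ((-61 + (1 + J)*(12 + F))*(-84 + J))*F = ((-84 + J)*(-61 + (1 + J)*(12 + F)))*F = F*(-84 + J)*(-61 + (1 + J)*(12 + F)))
-46621 + P(-123, 43) = -46621 - 123*(4116 - 1057*43 - 84*(-123) + 12*43² - 123*43² - 83*(-123)*43) = -46621 - 123*(4116 - 45451 + 10332 + 12*1849 - 123*1849 + 438987) = -46621 - 123*(4116 - 45451 + 10332 + 22188 - 227427 + 438987) = -46621 - 123*202745 = -46621 - 24937635 = -24984256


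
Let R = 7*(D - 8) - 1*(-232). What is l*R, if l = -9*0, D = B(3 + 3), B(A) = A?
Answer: 0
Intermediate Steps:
D = 6 (D = 3 + 3 = 6)
R = 218 (R = 7*(6 - 8) - 1*(-232) = 7*(-2) + 232 = -14 + 232 = 218)
l = 0
l*R = 0*218 = 0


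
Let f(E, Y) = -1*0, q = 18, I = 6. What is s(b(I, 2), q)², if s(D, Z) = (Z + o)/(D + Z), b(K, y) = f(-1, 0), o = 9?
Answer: 9/4 ≈ 2.2500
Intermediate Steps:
f(E, Y) = 0
b(K, y) = 0
s(D, Z) = (9 + Z)/(D + Z) (s(D, Z) = (Z + 9)/(D + Z) = (9 + Z)/(D + Z))
s(b(I, 2), q)² = ((9 + 18)/(0 + 18))² = (27/18)² = ((1/18)*27)² = (3/2)² = 9/4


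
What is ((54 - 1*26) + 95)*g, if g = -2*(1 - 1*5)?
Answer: 984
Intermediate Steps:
g = 8 (g = -2*(1 - 5) = -2*(-4) = 8)
((54 - 1*26) + 95)*g = ((54 - 1*26) + 95)*8 = ((54 - 26) + 95)*8 = (28 + 95)*8 = 123*8 = 984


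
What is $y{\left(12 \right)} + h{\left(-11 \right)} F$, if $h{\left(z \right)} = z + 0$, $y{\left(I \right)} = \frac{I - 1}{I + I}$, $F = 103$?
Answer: $- \frac{27181}{24} \approx -1132.5$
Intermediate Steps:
$y{\left(I \right)} = \frac{-1 + I}{2 I}$
$h{\left(z \right)} = z$
$y{\left(12 \right)} + h{\left(-11 \right)} F = \frac{-1 + 12}{2 \cdot 12} - 1133 = \frac{1}{2} \cdot \frac{1}{12} \cdot 11 - 1133 = \frac{11}{24} - 1133 = - \frac{27181}{24}$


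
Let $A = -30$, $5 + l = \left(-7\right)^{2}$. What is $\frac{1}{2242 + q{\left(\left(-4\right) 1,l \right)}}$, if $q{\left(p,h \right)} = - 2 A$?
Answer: $\frac{1}{2302} \approx 0.0004344$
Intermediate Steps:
$l = 44$ ($l = -5 + \left(-7\right)^{2} = -5 + 49 = 44$)
$q{\left(p,h \right)} = 60$ ($q{\left(p,h \right)} = \left(-2\right) \left(-30\right) = 60$)
$\frac{1}{2242 + q{\left(\left(-4\right) 1,l \right)}} = \frac{1}{2242 + 60} = \frac{1}{2302}$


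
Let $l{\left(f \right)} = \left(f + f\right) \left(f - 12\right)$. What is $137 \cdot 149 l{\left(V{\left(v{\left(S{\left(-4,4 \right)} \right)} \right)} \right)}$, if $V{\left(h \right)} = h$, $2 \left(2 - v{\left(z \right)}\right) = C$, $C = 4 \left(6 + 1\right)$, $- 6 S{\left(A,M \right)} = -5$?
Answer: $11757888$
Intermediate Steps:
$S{\left(A,M \right)} = \frac{5}{6}$ ($S{\left(A,M \right)} = \left(- \frac{1}{6}\right) \left(-5\right) = \frac{5}{6}$)
$C = 28$ ($C = 4 \cdot 7 = 28$)
$v{\left(z \right)} = -12$ ($v{\left(z \right)} = 2 - 14 = -12$)
$l{\left(f \right)} = 2 f \left(-12 + f\right)$
$137 \cdot 149 l{\left(V{\left(v{\left(S{\left(-4,4 \right)} \right)} \right)} \right)} = 137 \cdot 149 \cdot 2 \left(-12\right) \left(-12 - 12\right) = 20413 \cdot 2 \left(-12\right) \left(-24\right) = 20413 \cdot 576 = 11757888$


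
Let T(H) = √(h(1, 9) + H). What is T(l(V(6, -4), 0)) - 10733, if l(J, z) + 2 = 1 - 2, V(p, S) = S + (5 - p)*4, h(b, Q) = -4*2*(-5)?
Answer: -10733 + √37 ≈ -10727.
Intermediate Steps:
h(b, Q) = 40 (h(b, Q) = -8*(-5) = 40)
V(p, S) = 20 + S - 4*p (V(p, S) = S + (20 - 4*p) = 20 + S - 4*p)
l(J, z) = -3 (l(J, z) = -2 + (1 - 2) = -2 - 1 = -3)
T(H) = √(40 + H)
T(l(V(6, -4), 0)) - 10733 = √(40 - 3) - 10733 = √37 - 10733 = -10733 + √37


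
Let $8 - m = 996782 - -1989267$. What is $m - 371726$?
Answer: $-3357767$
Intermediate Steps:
$m = -2986041$ ($m = 8 - \left(996782 - -1989267\right) = 8 - \left(996782 + 1989267\right) = 8 - 2986049 = -2986041$)
$m - 371726 = -2986041 - 371726 = -3357767$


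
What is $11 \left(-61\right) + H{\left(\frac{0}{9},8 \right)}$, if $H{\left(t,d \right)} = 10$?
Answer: $-661$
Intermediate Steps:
$11 \left(-61\right) + H{\left(\frac{0}{9},8 \right)} = 11 \left(-61\right) + 10 = -671 + 10 = -661$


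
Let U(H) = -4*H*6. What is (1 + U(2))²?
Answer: 2209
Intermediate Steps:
U(H) = -24*H
(1 + U(2))² = (1 - 24*2)² = (1 - 48)² = (-47)² = 2209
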